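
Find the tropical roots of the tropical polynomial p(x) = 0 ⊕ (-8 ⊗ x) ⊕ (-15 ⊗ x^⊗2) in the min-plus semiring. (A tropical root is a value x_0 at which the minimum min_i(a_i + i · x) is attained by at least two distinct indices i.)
Roots: {7, 8}

Each tropical root is a break point of the lower envelope of the lines y = a_i + i · x (there are 3 lines, with slopes 0, 1, ..., 2). Only the lines that attain the minimum somewhere contribute to roots; other lines are dominated. Here the surviving (envelope) indices are i = 2, i = 1, i = 0.
Intersections between consecutive envelope lines give the roots: for adjacent envelope indices i < j the intersection is x = (a_i − a_j) / (j − i). Reading off the sorted break points: {7, 8}.
Verification: at each break x_0, at least two indices attain the minimum of min_i(a_i + i · x_0).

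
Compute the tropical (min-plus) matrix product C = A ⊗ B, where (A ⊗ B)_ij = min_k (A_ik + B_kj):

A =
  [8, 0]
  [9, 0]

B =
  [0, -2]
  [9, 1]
A ⊗ B =
  [8, 1]
  [9, 1]

Apply the min-plus product entry-by-entry:
  C[0][0] = min over k of (A[0][0] + B[0][0] = 8 + 0 = 8, A[0][1] + B[1][0] = 0 + 9 = 9) = 8 (attained at k = 0)
  C[0][1] = min over k of (A[0][0] + B[0][1] = 8 + -2 = 6, A[0][1] + B[1][1] = 0 + 1 = 1) = 1 (attained at k = 1)
  C[1][0] = min over k of (A[1][0] + B[0][0] = 9 + 0 = 9, A[1][1] + B[1][0] = 0 + 9 = 9) = 9 (attained at k = 0)
  C[1][1] = min over k of (A[1][0] + B[0][1] = 9 + -2 = 7, A[1][1] + B[1][1] = 0 + 1 = 1) = 1 (attained at k = 1)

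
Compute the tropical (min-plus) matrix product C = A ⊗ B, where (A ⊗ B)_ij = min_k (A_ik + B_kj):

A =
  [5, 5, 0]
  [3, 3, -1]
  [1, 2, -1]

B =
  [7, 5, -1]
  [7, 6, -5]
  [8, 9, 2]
A ⊗ B =
  [8, 9, 0]
  [7, 8, -2]
  [7, 6, -3]

Apply the min-plus product entry-by-entry:
  C[0][0] = min over k of (A[0][0] + B[0][0] = 5 + 7 = 12, A[0][1] + B[1][0] = 5 + 7 = 12, A[0][2] + B[2][0] = 0 + 8 = 8) = 8 (attained at k = 2)
  C[0][1] = min over k of (A[0][0] + B[0][1] = 5 + 5 = 10, A[0][1] + B[1][1] = 5 + 6 = 11, A[0][2] + B[2][1] = 0 + 9 = 9) = 9 (attained at k = 2)
  C[0][2] = min over k of (A[0][0] + B[0][2] = 5 + -1 = 4, A[0][1] + B[1][2] = 5 + -5 = 0, A[0][2] + B[2][2] = 0 + 2 = 2) = 0 (attained at k = 1)
  C[1][0] = min over k of (A[1][0] + B[0][0] = 3 + 7 = 10, A[1][1] + B[1][0] = 3 + 7 = 10, A[1][2] + B[2][0] = -1 + 8 = 7) = 7 (attained at k = 2)
  C[1][1] = min over k of (A[1][0] + B[0][1] = 3 + 5 = 8, A[1][1] + B[1][1] = 3 + 6 = 9, A[1][2] + B[2][1] = -1 + 9 = 8) = 8 (attained at k = 0)
  C[1][2] = min over k of (A[1][0] + B[0][2] = 3 + -1 = 2, A[1][1] + B[1][2] = 3 + -5 = -2, A[1][2] + B[2][2] = -1 + 2 = 1) = -2 (attained at k = 1)
  C[2][0] = min over k of (A[2][0] + B[0][0] = 1 + 7 = 8, A[2][1] + B[1][0] = 2 + 7 = 9, A[2][2] + B[2][0] = -1 + 8 = 7) = 7 (attained at k = 2)
  C[2][1] = min over k of (A[2][0] + B[0][1] = 1 + 5 = 6, A[2][1] + B[1][1] = 2 + 6 = 8, A[2][2] + B[2][1] = -1 + 9 = 8) = 6 (attained at k = 0)
  C[2][2] = min over k of (A[2][0] + B[0][2] = 1 + -1 = 0, A[2][1] + B[1][2] = 2 + -5 = -3, A[2][2] + B[2][2] = -1 + 2 = 1) = -3 (attained at k = 1)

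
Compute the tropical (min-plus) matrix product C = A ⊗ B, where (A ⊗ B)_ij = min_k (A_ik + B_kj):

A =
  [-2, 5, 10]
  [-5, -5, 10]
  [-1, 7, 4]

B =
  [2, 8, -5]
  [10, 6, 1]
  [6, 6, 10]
A ⊗ B =
  [0, 6, -7]
  [-3, 1, -10]
  [1, 7, -6]

Apply the min-plus product entry-by-entry:
  C[0][0] = min over k of (A[0][0] + B[0][0] = -2 + 2 = 0, A[0][1] + B[1][0] = 5 + 10 = 15, A[0][2] + B[2][0] = 10 + 6 = 16) = 0 (attained at k = 0)
  C[0][1] = min over k of (A[0][0] + B[0][1] = -2 + 8 = 6, A[0][1] + B[1][1] = 5 + 6 = 11, A[0][2] + B[2][1] = 10 + 6 = 16) = 6 (attained at k = 0)
  C[0][2] = min over k of (A[0][0] + B[0][2] = -2 + -5 = -7, A[0][1] + B[1][2] = 5 + 1 = 6, A[0][2] + B[2][2] = 10 + 10 = 20) = -7 (attained at k = 0)
  C[1][0] = min over k of (A[1][0] + B[0][0] = -5 + 2 = -3, A[1][1] + B[1][0] = -5 + 10 = 5, A[1][2] + B[2][0] = 10 + 6 = 16) = -3 (attained at k = 0)
  C[1][1] = min over k of (A[1][0] + B[0][1] = -5 + 8 = 3, A[1][1] + B[1][1] = -5 + 6 = 1, A[1][2] + B[2][1] = 10 + 6 = 16) = 1 (attained at k = 1)
  C[1][2] = min over k of (A[1][0] + B[0][2] = -5 + -5 = -10, A[1][1] + B[1][2] = -5 + 1 = -4, A[1][2] + B[2][2] = 10 + 10 = 20) = -10 (attained at k = 0)
  C[2][0] = min over k of (A[2][0] + B[0][0] = -1 + 2 = 1, A[2][1] + B[1][0] = 7 + 10 = 17, A[2][2] + B[2][0] = 4 + 6 = 10) = 1 (attained at k = 0)
  C[2][1] = min over k of (A[2][0] + B[0][1] = -1 + 8 = 7, A[2][1] + B[1][1] = 7 + 6 = 13, A[2][2] + B[2][1] = 4 + 6 = 10) = 7 (attained at k = 0)
  C[2][2] = min over k of (A[2][0] + B[0][2] = -1 + -5 = -6, A[2][1] + B[1][2] = 7 + 1 = 8, A[2][2] + B[2][2] = 4 + 10 = 14) = -6 (attained at k = 0)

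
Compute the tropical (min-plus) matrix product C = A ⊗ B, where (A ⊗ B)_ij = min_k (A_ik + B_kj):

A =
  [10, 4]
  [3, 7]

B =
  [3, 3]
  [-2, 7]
A ⊗ B =
  [2, 11]
  [5, 6]

Apply the min-plus product entry-by-entry:
  C[0][0] = min over k of (A[0][0] + B[0][0] = 10 + 3 = 13, A[0][1] + B[1][0] = 4 + -2 = 2) = 2 (attained at k = 1)
  C[0][1] = min over k of (A[0][0] + B[0][1] = 10 + 3 = 13, A[0][1] + B[1][1] = 4 + 7 = 11) = 11 (attained at k = 1)
  C[1][0] = min over k of (A[1][0] + B[0][0] = 3 + 3 = 6, A[1][1] + B[1][0] = 7 + -2 = 5) = 5 (attained at k = 1)
  C[1][1] = min over k of (A[1][0] + B[0][1] = 3 + 3 = 6, A[1][1] + B[1][1] = 7 + 7 = 14) = 6 (attained at k = 0)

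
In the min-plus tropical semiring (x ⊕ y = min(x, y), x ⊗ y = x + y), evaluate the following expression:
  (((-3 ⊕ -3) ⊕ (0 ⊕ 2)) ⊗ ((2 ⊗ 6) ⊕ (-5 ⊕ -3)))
(((-3 ⊕ -3) ⊕ (0 ⊕ 2)) ⊗ ((2 ⊗ 6) ⊕ (-5 ⊕ -3))) = -8

Expand innermost to outermost. Recall ⊕ takes the minimum of its arguments and ⊗ takes their sum. Working out the expression (((-3 ⊕ -3) ⊕ (0 ⊕ 2)) ⊗ ((2 ⊗ 6) ⊕ (-5 ⊕ -3))) gives -8.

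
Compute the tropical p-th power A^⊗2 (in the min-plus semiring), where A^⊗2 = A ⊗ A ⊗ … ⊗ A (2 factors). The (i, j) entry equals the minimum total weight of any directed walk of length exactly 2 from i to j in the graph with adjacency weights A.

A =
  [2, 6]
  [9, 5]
A^⊗2 =
  [4, 8]
  [11, 10]

Each entry (A^⊗2)_ij equals the minimum over all length-2 walks i = v_0 → v_1 → … → v_2 = j of Σ_t A[v_t][v_{t+1}]. For example, for (i, j) = (0, 1) we minimise over 2 possible intermediate vertex sequences; the minimum is 8, attained along the walk 0 → 0 → 1.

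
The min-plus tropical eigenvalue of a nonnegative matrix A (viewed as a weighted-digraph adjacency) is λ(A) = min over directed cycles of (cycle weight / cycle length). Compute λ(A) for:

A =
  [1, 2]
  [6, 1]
λ(A) = 1

Enumerate directed cycles and compute their means (weight / length). Sample:
  cycle 0 → 0: weight = 1, length = 1, mean = 1/1 ≈ 1.000
  cycle 1 → 1: weight = 1, length = 1, mean = 1/1 ≈ 1.000
  cycle 0 → 1 → 0: weight = 8, length = 2, mean = 8/2 ≈ 4.000
  cycle 1 → 0 → 1: weight = 8, length = 2, mean = 8/2 ≈ 4.000
Minimum mean = 1.000, attained e.g. along the cycle 0 → 0 with weight 1 and length 1. So λ(A) = 1/1 = 1.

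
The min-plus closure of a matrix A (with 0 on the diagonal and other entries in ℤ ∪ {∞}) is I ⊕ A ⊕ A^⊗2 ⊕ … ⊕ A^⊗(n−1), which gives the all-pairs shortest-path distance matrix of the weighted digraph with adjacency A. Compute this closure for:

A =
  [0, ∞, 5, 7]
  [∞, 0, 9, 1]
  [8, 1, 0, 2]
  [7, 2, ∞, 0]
Closure =
  [0, 6, 5, 7]
  [8, 0, 9, 1]
  [8, 1, 0, 2]
  [7, 2, 11, 0]

This is the Floyd-Warshall all-pairs shortest-path computation. For each intermediate vertex k = 0, 1, …, 3, update dist[i][j] ← min(dist[i][j], dist[i][k] + dist[k][j]). The final matrix gives, for each (i, j), the minimum total weight of any directed path from i to j (possibly empty when i = j).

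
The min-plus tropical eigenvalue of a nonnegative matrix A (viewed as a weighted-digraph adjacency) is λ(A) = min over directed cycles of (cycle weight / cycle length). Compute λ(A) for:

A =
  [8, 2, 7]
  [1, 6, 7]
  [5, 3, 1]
λ(A) = 1

Enumerate directed cycles and compute their means (weight / length). Sample:
  cycle 0 → 0: weight = 8, length = 1, mean = 8/1 ≈ 8.000
  cycle 1 → 1: weight = 6, length = 1, mean = 6/1 ≈ 6.000
  cycle 2 → 2: weight = 1, length = 1, mean = 1/1 ≈ 1.000
  cycle 0 → 1 → 0: weight = 3, length = 2, mean = 3/2 ≈ 1.500
  cycle 0 → 2 → 0: weight = 12, length = 2, mean = 12/2 ≈ 6.000
  cycle 1 → 0 → 1: weight = 3, length = 2, mean = 3/2 ≈ 1.500
Minimum mean = 1.000, attained e.g. along the cycle 2 → 2 with weight 1 and length 1. So λ(A) = 1/1 = 1.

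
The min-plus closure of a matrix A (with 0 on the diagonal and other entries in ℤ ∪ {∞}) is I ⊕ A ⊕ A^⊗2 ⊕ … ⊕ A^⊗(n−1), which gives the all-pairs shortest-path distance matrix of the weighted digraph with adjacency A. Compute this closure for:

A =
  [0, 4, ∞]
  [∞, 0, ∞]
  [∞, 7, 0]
Closure =
  [0, 4, ∞]
  [∞, 0, ∞]
  [∞, 7, 0]

This is the Floyd-Warshall all-pairs shortest-path computation. For each intermediate vertex k = 0, 1, …, 2, update dist[i][j] ← min(dist[i][j], dist[i][k] + dist[k][j]). The final matrix gives, for each (i, j), the minimum total weight of any directed path from i to j (possibly empty when i = j).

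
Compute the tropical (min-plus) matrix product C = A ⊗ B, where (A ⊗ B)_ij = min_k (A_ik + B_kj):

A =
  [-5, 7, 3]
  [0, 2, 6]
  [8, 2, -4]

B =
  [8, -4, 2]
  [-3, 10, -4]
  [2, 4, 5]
A ⊗ B =
  [3, -9, -3]
  [-1, -4, -2]
  [-2, 0, -2]

Apply the min-plus product entry-by-entry:
  C[0][0] = min over k of (A[0][0] + B[0][0] = -5 + 8 = 3, A[0][1] + B[1][0] = 7 + -3 = 4, A[0][2] + B[2][0] = 3 + 2 = 5) = 3 (attained at k = 0)
  C[0][1] = min over k of (A[0][0] + B[0][1] = -5 + -4 = -9, A[0][1] + B[1][1] = 7 + 10 = 17, A[0][2] + B[2][1] = 3 + 4 = 7) = -9 (attained at k = 0)
  C[0][2] = min over k of (A[0][0] + B[0][2] = -5 + 2 = -3, A[0][1] + B[1][2] = 7 + -4 = 3, A[0][2] + B[2][2] = 3 + 5 = 8) = -3 (attained at k = 0)
  C[1][0] = min over k of (A[1][0] + B[0][0] = 0 + 8 = 8, A[1][1] + B[1][0] = 2 + -3 = -1, A[1][2] + B[2][0] = 6 + 2 = 8) = -1 (attained at k = 1)
  C[1][1] = min over k of (A[1][0] + B[0][1] = 0 + -4 = -4, A[1][1] + B[1][1] = 2 + 10 = 12, A[1][2] + B[2][1] = 6 + 4 = 10) = -4 (attained at k = 0)
  C[1][2] = min over k of (A[1][0] + B[0][2] = 0 + 2 = 2, A[1][1] + B[1][2] = 2 + -4 = -2, A[1][2] + B[2][2] = 6 + 5 = 11) = -2 (attained at k = 1)
  C[2][0] = min over k of (A[2][0] + B[0][0] = 8 + 8 = 16, A[2][1] + B[1][0] = 2 + -3 = -1, A[2][2] + B[2][0] = -4 + 2 = -2) = -2 (attained at k = 2)
  C[2][1] = min over k of (A[2][0] + B[0][1] = 8 + -4 = 4, A[2][1] + B[1][1] = 2 + 10 = 12, A[2][2] + B[2][1] = -4 + 4 = 0) = 0 (attained at k = 2)
  C[2][2] = min over k of (A[2][0] + B[0][2] = 8 + 2 = 10, A[2][1] + B[1][2] = 2 + -4 = -2, A[2][2] + B[2][2] = -4 + 5 = 1) = -2 (attained at k = 1)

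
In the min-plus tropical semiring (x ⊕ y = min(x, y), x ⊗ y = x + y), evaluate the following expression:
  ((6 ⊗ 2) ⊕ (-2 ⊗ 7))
((6 ⊗ 2) ⊕ (-2 ⊗ 7)) = 5

Expand innermost to outermost. Recall ⊕ takes the minimum of its arguments and ⊗ takes their sum. Working out the expression ((6 ⊗ 2) ⊕ (-2 ⊗ 7)) gives 5.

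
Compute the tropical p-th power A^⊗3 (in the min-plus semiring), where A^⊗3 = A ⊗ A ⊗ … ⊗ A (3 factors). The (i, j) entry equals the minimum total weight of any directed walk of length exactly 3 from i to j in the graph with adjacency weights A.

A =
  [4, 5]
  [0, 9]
A^⊗3 =
  [9, 10]
  [5, 9]

Each entry (A^⊗3)_ij equals the minimum over all length-3 walks i = v_0 → v_1 → … → v_3 = j of Σ_t A[v_t][v_{t+1}]. For example, for (i, j) = (0, 1) we minimise over 4 possible intermediate vertex sequences; the minimum is 10, attained along the walk 0 → 1 → 0 → 1.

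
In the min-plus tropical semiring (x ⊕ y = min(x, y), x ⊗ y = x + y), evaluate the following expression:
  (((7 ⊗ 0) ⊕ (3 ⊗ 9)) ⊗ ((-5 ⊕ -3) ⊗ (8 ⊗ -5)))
(((7 ⊗ 0) ⊕ (3 ⊗ 9)) ⊗ ((-5 ⊕ -3) ⊗ (8 ⊗ -5))) = 5

Expand innermost to outermost. Recall ⊕ takes the minimum of its arguments and ⊗ takes their sum. Working out the expression (((7 ⊗ 0) ⊕ (3 ⊗ 9)) ⊗ ((-5 ⊕ -3) ⊗ (8 ⊗ -5))) gives 5.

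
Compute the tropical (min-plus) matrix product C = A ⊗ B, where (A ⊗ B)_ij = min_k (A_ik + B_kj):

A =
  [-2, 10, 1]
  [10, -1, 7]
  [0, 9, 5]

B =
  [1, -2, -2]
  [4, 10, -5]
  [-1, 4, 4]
A ⊗ B =
  [-1, -4, -4]
  [3, 8, -6]
  [1, -2, -2]

Apply the min-plus product entry-by-entry:
  C[0][0] = min over k of (A[0][0] + B[0][0] = -2 + 1 = -1, A[0][1] + B[1][0] = 10 + 4 = 14, A[0][2] + B[2][0] = 1 + -1 = 0) = -1 (attained at k = 0)
  C[0][1] = min over k of (A[0][0] + B[0][1] = -2 + -2 = -4, A[0][1] + B[1][1] = 10 + 10 = 20, A[0][2] + B[2][1] = 1 + 4 = 5) = -4 (attained at k = 0)
  C[0][2] = min over k of (A[0][0] + B[0][2] = -2 + -2 = -4, A[0][1] + B[1][2] = 10 + -5 = 5, A[0][2] + B[2][2] = 1 + 4 = 5) = -4 (attained at k = 0)
  C[1][0] = min over k of (A[1][0] + B[0][0] = 10 + 1 = 11, A[1][1] + B[1][0] = -1 + 4 = 3, A[1][2] + B[2][0] = 7 + -1 = 6) = 3 (attained at k = 1)
  C[1][1] = min over k of (A[1][0] + B[0][1] = 10 + -2 = 8, A[1][1] + B[1][1] = -1 + 10 = 9, A[1][2] + B[2][1] = 7 + 4 = 11) = 8 (attained at k = 0)
  C[1][2] = min over k of (A[1][0] + B[0][2] = 10 + -2 = 8, A[1][1] + B[1][2] = -1 + -5 = -6, A[1][2] + B[2][2] = 7 + 4 = 11) = -6 (attained at k = 1)
  C[2][0] = min over k of (A[2][0] + B[0][0] = 0 + 1 = 1, A[2][1] + B[1][0] = 9 + 4 = 13, A[2][2] + B[2][0] = 5 + -1 = 4) = 1 (attained at k = 0)
  C[2][1] = min over k of (A[2][0] + B[0][1] = 0 + -2 = -2, A[2][1] + B[1][1] = 9 + 10 = 19, A[2][2] + B[2][1] = 5 + 4 = 9) = -2 (attained at k = 0)
  C[2][2] = min over k of (A[2][0] + B[0][2] = 0 + -2 = -2, A[2][1] + B[1][2] = 9 + -5 = 4, A[2][2] + B[2][2] = 5 + 4 = 9) = -2 (attained at k = 0)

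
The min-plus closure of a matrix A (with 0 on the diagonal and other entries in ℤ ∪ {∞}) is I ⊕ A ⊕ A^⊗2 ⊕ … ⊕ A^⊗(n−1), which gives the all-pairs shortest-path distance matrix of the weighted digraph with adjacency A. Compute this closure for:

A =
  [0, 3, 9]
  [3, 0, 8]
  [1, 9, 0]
Closure =
  [0, 3, 9]
  [3, 0, 8]
  [1, 4, 0]

This is the Floyd-Warshall all-pairs shortest-path computation. For each intermediate vertex k = 0, 1, …, 2, update dist[i][j] ← min(dist[i][j], dist[i][k] + dist[k][j]). The final matrix gives, for each (i, j), the minimum total weight of any directed path from i to j (possibly empty when i = j).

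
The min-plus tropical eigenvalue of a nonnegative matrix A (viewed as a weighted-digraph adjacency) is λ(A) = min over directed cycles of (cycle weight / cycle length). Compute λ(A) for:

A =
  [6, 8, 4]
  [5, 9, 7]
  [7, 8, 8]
λ(A) = 11/2

Enumerate directed cycles and compute their means (weight / length). Sample:
  cycle 0 → 0: weight = 6, length = 1, mean = 6/1 ≈ 6.000
  cycle 1 → 1: weight = 9, length = 1, mean = 9/1 ≈ 9.000
  cycle 2 → 2: weight = 8, length = 1, mean = 8/1 ≈ 8.000
  cycle 0 → 1 → 0: weight = 13, length = 2, mean = 13/2 ≈ 6.500
  cycle 0 → 2 → 0: weight = 11, length = 2, mean = 11/2 ≈ 5.500
  cycle 1 → 0 → 1: weight = 13, length = 2, mean = 13/2 ≈ 6.500
Minimum mean = 5.500, attained e.g. along the cycle 0 → 2 → 0 with weight 11 and length 2. So λ(A) = 11/2 = 11/2.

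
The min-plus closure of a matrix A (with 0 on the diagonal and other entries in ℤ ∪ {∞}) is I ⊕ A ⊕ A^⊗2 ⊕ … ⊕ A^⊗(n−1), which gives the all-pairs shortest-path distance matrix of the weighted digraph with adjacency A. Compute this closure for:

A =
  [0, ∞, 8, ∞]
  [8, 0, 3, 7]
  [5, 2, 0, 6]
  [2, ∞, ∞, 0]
Closure =
  [0, 10, 8, 14]
  [8, 0, 3, 7]
  [5, 2, 0, 6]
  [2, 12, 10, 0]

This is the Floyd-Warshall all-pairs shortest-path computation. For each intermediate vertex k = 0, 1, …, 3, update dist[i][j] ← min(dist[i][j], dist[i][k] + dist[k][j]). The final matrix gives, for each (i, j), the minimum total weight of any directed path from i to j (possibly empty when i = j).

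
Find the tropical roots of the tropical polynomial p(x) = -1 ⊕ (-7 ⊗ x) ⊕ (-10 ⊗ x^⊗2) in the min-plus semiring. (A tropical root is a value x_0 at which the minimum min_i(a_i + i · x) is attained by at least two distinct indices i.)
Roots: {3, 6}

Each tropical root is a break point of the lower envelope of the lines y = a_i + i · x (there are 3 lines, with slopes 0, 1, ..., 2). Only the lines that attain the minimum somewhere contribute to roots; other lines are dominated. Here the surviving (envelope) indices are i = 2, i = 1, i = 0.
Intersections between consecutive envelope lines give the roots: for adjacent envelope indices i < j the intersection is x = (a_i − a_j) / (j − i). Reading off the sorted break points: {3, 6}.
Verification: at each break x_0, at least two indices attain the minimum of min_i(a_i + i · x_0).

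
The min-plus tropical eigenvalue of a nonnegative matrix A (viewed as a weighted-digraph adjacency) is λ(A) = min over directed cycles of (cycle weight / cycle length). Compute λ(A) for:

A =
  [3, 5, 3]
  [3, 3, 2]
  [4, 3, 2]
λ(A) = 2

Enumerate directed cycles and compute their means (weight / length). Sample:
  cycle 0 → 0: weight = 3, length = 1, mean = 3/1 ≈ 3.000
  cycle 1 → 1: weight = 3, length = 1, mean = 3/1 ≈ 3.000
  cycle 2 → 2: weight = 2, length = 1, mean = 2/1 ≈ 2.000
  cycle 0 → 1 → 0: weight = 8, length = 2, mean = 8/2 ≈ 4.000
  cycle 0 → 2 → 0: weight = 7, length = 2, mean = 7/2 ≈ 3.500
  cycle 1 → 0 → 1: weight = 8, length = 2, mean = 8/2 ≈ 4.000
Minimum mean = 2.000, attained e.g. along the cycle 2 → 2 with weight 2 and length 1. So λ(A) = 2/1 = 2.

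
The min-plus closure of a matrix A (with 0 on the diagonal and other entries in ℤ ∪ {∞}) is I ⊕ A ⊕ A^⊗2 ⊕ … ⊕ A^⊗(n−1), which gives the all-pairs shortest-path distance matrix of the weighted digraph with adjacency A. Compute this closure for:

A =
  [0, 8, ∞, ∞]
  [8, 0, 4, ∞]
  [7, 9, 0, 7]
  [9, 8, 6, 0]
Closure =
  [0, 8, 12, 19]
  [8, 0, 4, 11]
  [7, 9, 0, 7]
  [9, 8, 6, 0]

This is the Floyd-Warshall all-pairs shortest-path computation. For each intermediate vertex k = 0, 1, …, 3, update dist[i][j] ← min(dist[i][j], dist[i][k] + dist[k][j]). The final matrix gives, for each (i, j), the minimum total weight of any directed path from i to j (possibly empty when i = j).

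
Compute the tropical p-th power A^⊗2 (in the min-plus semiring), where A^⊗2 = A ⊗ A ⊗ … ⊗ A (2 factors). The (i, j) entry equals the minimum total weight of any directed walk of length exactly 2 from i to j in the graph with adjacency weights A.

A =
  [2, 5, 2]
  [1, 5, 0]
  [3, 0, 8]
A^⊗2 =
  [4, 2, 4]
  [3, 0, 3]
  [1, 5, 0]

Each entry (A^⊗2)_ij equals the minimum over all length-2 walks i = v_0 → v_1 → … → v_2 = j of Σ_t A[v_t][v_{t+1}]. For example, for (i, j) = (0, 2) we minimise over 3 possible intermediate vertex sequences; the minimum is 4, attained along the walk 0 → 0 → 2.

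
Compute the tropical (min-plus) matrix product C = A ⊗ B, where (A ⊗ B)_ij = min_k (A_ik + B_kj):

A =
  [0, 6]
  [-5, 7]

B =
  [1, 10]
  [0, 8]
A ⊗ B =
  [1, 10]
  [-4, 5]

Apply the min-plus product entry-by-entry:
  C[0][0] = min over k of (A[0][0] + B[0][0] = 0 + 1 = 1, A[0][1] + B[1][0] = 6 + 0 = 6) = 1 (attained at k = 0)
  C[0][1] = min over k of (A[0][0] + B[0][1] = 0 + 10 = 10, A[0][1] + B[1][1] = 6 + 8 = 14) = 10 (attained at k = 0)
  C[1][0] = min over k of (A[1][0] + B[0][0] = -5 + 1 = -4, A[1][1] + B[1][0] = 7 + 0 = 7) = -4 (attained at k = 0)
  C[1][1] = min over k of (A[1][0] + B[0][1] = -5 + 10 = 5, A[1][1] + B[1][1] = 7 + 8 = 15) = 5 (attained at k = 0)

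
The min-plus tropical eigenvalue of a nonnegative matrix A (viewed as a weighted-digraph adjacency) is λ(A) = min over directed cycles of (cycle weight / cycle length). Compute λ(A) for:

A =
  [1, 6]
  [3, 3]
λ(A) = 1

Enumerate directed cycles and compute their means (weight / length). Sample:
  cycle 0 → 0: weight = 1, length = 1, mean = 1/1 ≈ 1.000
  cycle 1 → 1: weight = 3, length = 1, mean = 3/1 ≈ 3.000
  cycle 0 → 1 → 0: weight = 9, length = 2, mean = 9/2 ≈ 4.500
  cycle 1 → 0 → 1: weight = 9, length = 2, mean = 9/2 ≈ 4.500
Minimum mean = 1.000, attained e.g. along the cycle 0 → 0 with weight 1 and length 1. So λ(A) = 1/1 = 1.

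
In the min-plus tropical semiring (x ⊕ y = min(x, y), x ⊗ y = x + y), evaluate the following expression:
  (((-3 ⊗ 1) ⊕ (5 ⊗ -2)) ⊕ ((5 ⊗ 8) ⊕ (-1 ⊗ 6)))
(((-3 ⊗ 1) ⊕ (5 ⊗ -2)) ⊕ ((5 ⊗ 8) ⊕ (-1 ⊗ 6))) = -2

Expand innermost to outermost. Recall ⊕ takes the minimum of its arguments and ⊗ takes their sum. Working out the expression (((-3 ⊗ 1) ⊕ (5 ⊗ -2)) ⊕ ((5 ⊗ 8) ⊕ (-1 ⊗ 6))) gives -2.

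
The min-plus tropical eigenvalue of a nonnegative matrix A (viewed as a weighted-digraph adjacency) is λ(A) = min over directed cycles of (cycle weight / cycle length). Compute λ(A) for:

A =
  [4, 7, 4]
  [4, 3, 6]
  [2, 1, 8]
λ(A) = 3

Enumerate directed cycles and compute their means (weight / length). Sample:
  cycle 0 → 0: weight = 4, length = 1, mean = 4/1 ≈ 4.000
  cycle 1 → 1: weight = 3, length = 1, mean = 3/1 ≈ 3.000
  cycle 2 → 2: weight = 8, length = 1, mean = 8/1 ≈ 8.000
  cycle 0 → 1 → 0: weight = 11, length = 2, mean = 11/2 ≈ 5.500
  cycle 0 → 2 → 0: weight = 6, length = 2, mean = 6/2 ≈ 3.000
  cycle 1 → 0 → 1: weight = 11, length = 2, mean = 11/2 ≈ 5.500
Minimum mean = 3.000, attained e.g. along the cycle 1 → 1 with weight 3 and length 1. So λ(A) = 3/1 = 3.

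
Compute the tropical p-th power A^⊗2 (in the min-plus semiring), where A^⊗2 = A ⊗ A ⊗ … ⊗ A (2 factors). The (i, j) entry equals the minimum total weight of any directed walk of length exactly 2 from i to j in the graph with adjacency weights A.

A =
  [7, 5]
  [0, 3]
A^⊗2 =
  [5, 8]
  [3, 5]

Each entry (A^⊗2)_ij equals the minimum over all length-2 walks i = v_0 → v_1 → … → v_2 = j of Σ_t A[v_t][v_{t+1}]. For example, for (i, j) = (0, 1) we minimise over 2 possible intermediate vertex sequences; the minimum is 8, attained along the walk 0 → 1 → 1.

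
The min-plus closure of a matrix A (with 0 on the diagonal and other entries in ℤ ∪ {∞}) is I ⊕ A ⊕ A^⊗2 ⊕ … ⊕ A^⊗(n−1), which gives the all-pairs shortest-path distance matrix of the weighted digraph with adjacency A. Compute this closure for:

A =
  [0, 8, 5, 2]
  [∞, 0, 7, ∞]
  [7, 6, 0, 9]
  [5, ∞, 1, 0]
Closure =
  [0, 8, 3, 2]
  [14, 0, 7, 16]
  [7, 6, 0, 9]
  [5, 7, 1, 0]

This is the Floyd-Warshall all-pairs shortest-path computation. For each intermediate vertex k = 0, 1, …, 3, update dist[i][j] ← min(dist[i][j], dist[i][k] + dist[k][j]). The final matrix gives, for each (i, j), the minimum total weight of any directed path from i to j (possibly empty when i = j).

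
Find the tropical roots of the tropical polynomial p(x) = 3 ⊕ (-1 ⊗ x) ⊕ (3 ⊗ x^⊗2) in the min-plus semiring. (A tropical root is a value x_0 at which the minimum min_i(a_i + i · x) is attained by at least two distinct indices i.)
Roots: {-4, 4}

Each tropical root is a break point of the lower envelope of the lines y = a_i + i · x (there are 3 lines, with slopes 0, 1, ..., 2). Only the lines that attain the minimum somewhere contribute to roots; other lines are dominated. Here the surviving (envelope) indices are i = 2, i = 1, i = 0.
Intersections between consecutive envelope lines give the roots: for adjacent envelope indices i < j the intersection is x = (a_i − a_j) / (j − i). Reading off the sorted break points: {-4, 4}.
Verification: at each break x_0, at least two indices attain the minimum of min_i(a_i + i · x_0).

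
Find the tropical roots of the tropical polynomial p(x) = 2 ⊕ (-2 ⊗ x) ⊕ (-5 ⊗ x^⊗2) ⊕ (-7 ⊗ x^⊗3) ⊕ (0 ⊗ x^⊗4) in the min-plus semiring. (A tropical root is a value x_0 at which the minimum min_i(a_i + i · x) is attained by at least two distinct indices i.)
Roots: {-7, 2, 3, 4}

Each tropical root is a break point of the lower envelope of the lines y = a_i + i · x (there are 5 lines, with slopes 0, 1, ..., 4). Only the lines that attain the minimum somewhere contribute to roots; other lines are dominated. Here the surviving (envelope) indices are i = 4, i = 3, i = 2, i = 1, i = 0.
Intersections between consecutive envelope lines give the roots: for adjacent envelope indices i < j the intersection is x = (a_i − a_j) / (j − i). Reading off the sorted break points: {-7, 2, 3, 4}.
Verification: at each break x_0, at least two indices attain the minimum of min_i(a_i + i · x_0).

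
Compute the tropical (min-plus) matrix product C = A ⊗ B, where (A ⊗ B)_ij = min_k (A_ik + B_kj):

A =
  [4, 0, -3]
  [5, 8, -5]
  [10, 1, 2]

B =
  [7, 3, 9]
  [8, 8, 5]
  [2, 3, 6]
A ⊗ B =
  [-1, 0, 3]
  [-3, -2, 1]
  [4, 5, 6]

Apply the min-plus product entry-by-entry:
  C[0][0] = min over k of (A[0][0] + B[0][0] = 4 + 7 = 11, A[0][1] + B[1][0] = 0 + 8 = 8, A[0][2] + B[2][0] = -3 + 2 = -1) = -1 (attained at k = 2)
  C[0][1] = min over k of (A[0][0] + B[0][1] = 4 + 3 = 7, A[0][1] + B[1][1] = 0 + 8 = 8, A[0][2] + B[2][1] = -3 + 3 = 0) = 0 (attained at k = 2)
  C[0][2] = min over k of (A[0][0] + B[0][2] = 4 + 9 = 13, A[0][1] + B[1][2] = 0 + 5 = 5, A[0][2] + B[2][2] = -3 + 6 = 3) = 3 (attained at k = 2)
  C[1][0] = min over k of (A[1][0] + B[0][0] = 5 + 7 = 12, A[1][1] + B[1][0] = 8 + 8 = 16, A[1][2] + B[2][0] = -5 + 2 = -3) = -3 (attained at k = 2)
  C[1][1] = min over k of (A[1][0] + B[0][1] = 5 + 3 = 8, A[1][1] + B[1][1] = 8 + 8 = 16, A[1][2] + B[2][1] = -5 + 3 = -2) = -2 (attained at k = 2)
  C[1][2] = min over k of (A[1][0] + B[0][2] = 5 + 9 = 14, A[1][1] + B[1][2] = 8 + 5 = 13, A[1][2] + B[2][2] = -5 + 6 = 1) = 1 (attained at k = 2)
  C[2][0] = min over k of (A[2][0] + B[0][0] = 10 + 7 = 17, A[2][1] + B[1][0] = 1 + 8 = 9, A[2][2] + B[2][0] = 2 + 2 = 4) = 4 (attained at k = 2)
  C[2][1] = min over k of (A[2][0] + B[0][1] = 10 + 3 = 13, A[2][1] + B[1][1] = 1 + 8 = 9, A[2][2] + B[2][1] = 2 + 3 = 5) = 5 (attained at k = 2)
  C[2][2] = min over k of (A[2][0] + B[0][2] = 10 + 9 = 19, A[2][1] + B[1][2] = 1 + 5 = 6, A[2][2] + B[2][2] = 2 + 6 = 8) = 6 (attained at k = 1)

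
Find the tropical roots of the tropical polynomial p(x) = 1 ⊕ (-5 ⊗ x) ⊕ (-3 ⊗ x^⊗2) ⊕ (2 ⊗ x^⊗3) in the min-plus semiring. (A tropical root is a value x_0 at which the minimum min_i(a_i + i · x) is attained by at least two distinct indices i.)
Roots: {-5, -2, 6}

Each tropical root is a break point of the lower envelope of the lines y = a_i + i · x (there are 4 lines, with slopes 0, 1, ..., 3). Only the lines that attain the minimum somewhere contribute to roots; other lines are dominated. Here the surviving (envelope) indices are i = 3, i = 2, i = 1, i = 0.
Intersections between consecutive envelope lines give the roots: for adjacent envelope indices i < j the intersection is x = (a_i − a_j) / (j − i). Reading off the sorted break points: {-5, -2, 6}.
Verification: at each break x_0, at least two indices attain the minimum of min_i(a_i + i · x_0).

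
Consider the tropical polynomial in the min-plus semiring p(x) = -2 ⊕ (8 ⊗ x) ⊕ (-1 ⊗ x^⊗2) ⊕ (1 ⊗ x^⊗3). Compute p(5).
p(5) = -2

A tropical monomial a ⊗ x^⊗i evaluates to a + i · x. Evaluating each term at x = 5:
  Term 0 contributes -2 + 0 · 5 = -2
  Term 1 contributes 8 + 1 · 5 = 13
  Term 2 contributes -1 + 2 · 5 = 9
  Term 3 contributes 1 + 3 · 5 = 16
p(5) = ⊕ of these = min[-2, 13, 9, 16] = -2.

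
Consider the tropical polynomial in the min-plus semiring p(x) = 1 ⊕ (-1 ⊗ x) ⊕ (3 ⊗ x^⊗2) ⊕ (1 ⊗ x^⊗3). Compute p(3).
p(3) = 1

A tropical monomial a ⊗ x^⊗i evaluates to a + i · x. Evaluating each term at x = 3:
  Term 0 contributes 1 + 0 · 3 = 1
  Term 1 contributes -1 + 1 · 3 = 2
  Term 2 contributes 3 + 2 · 3 = 9
  Term 3 contributes 1 + 3 · 3 = 10
p(3) = ⊕ of these = min[1, 2, 9, 10] = 1.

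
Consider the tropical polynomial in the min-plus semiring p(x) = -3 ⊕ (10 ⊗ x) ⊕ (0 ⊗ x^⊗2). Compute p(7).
p(7) = -3

A tropical monomial a ⊗ x^⊗i evaluates to a + i · x. Evaluating each term at x = 7:
  Term 0 contributes -3 + 0 · 7 = -3
  Term 1 contributes 10 + 1 · 7 = 17
  Term 2 contributes 0 + 2 · 7 = 14
p(7) = ⊕ of these = min[-3, 17, 14] = -3.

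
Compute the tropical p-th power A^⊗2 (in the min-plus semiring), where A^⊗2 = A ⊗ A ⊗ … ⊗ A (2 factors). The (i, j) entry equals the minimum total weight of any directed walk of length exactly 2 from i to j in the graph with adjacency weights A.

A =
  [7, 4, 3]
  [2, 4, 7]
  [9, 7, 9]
A^⊗2 =
  [6, 8, 10]
  [6, 6, 5]
  [9, 11, 12]

Each entry (A^⊗2)_ij equals the minimum over all length-2 walks i = v_0 → v_1 → … → v_2 = j of Σ_t A[v_t][v_{t+1}]. For example, for (i, j) = (0, 2) we minimise over 3 possible intermediate vertex sequences; the minimum is 10, attained along the walk 0 → 0 → 2.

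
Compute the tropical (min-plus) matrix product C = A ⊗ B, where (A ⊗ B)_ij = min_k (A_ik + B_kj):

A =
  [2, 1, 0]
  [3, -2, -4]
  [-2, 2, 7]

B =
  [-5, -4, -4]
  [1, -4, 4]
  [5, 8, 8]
A ⊗ B =
  [-3, -3, -2]
  [-2, -6, -1]
  [-7, -6, -6]

Apply the min-plus product entry-by-entry:
  C[0][0] = min over k of (A[0][0] + B[0][0] = 2 + -5 = -3, A[0][1] + B[1][0] = 1 + 1 = 2, A[0][2] + B[2][0] = 0 + 5 = 5) = -3 (attained at k = 0)
  C[0][1] = min over k of (A[0][0] + B[0][1] = 2 + -4 = -2, A[0][1] + B[1][1] = 1 + -4 = -3, A[0][2] + B[2][1] = 0 + 8 = 8) = -3 (attained at k = 1)
  C[0][2] = min over k of (A[0][0] + B[0][2] = 2 + -4 = -2, A[0][1] + B[1][2] = 1 + 4 = 5, A[0][2] + B[2][2] = 0 + 8 = 8) = -2 (attained at k = 0)
  C[1][0] = min over k of (A[1][0] + B[0][0] = 3 + -5 = -2, A[1][1] + B[1][0] = -2 + 1 = -1, A[1][2] + B[2][0] = -4 + 5 = 1) = -2 (attained at k = 0)
  C[1][1] = min over k of (A[1][0] + B[0][1] = 3 + -4 = -1, A[1][1] + B[1][1] = -2 + -4 = -6, A[1][2] + B[2][1] = -4 + 8 = 4) = -6 (attained at k = 1)
  C[1][2] = min over k of (A[1][0] + B[0][2] = 3 + -4 = -1, A[1][1] + B[1][2] = -2 + 4 = 2, A[1][2] + B[2][2] = -4 + 8 = 4) = -1 (attained at k = 0)
  C[2][0] = min over k of (A[2][0] + B[0][0] = -2 + -5 = -7, A[2][1] + B[1][0] = 2 + 1 = 3, A[2][2] + B[2][0] = 7 + 5 = 12) = -7 (attained at k = 0)
  C[2][1] = min over k of (A[2][0] + B[0][1] = -2 + -4 = -6, A[2][1] + B[1][1] = 2 + -4 = -2, A[2][2] + B[2][1] = 7 + 8 = 15) = -6 (attained at k = 0)
  C[2][2] = min over k of (A[2][0] + B[0][2] = -2 + -4 = -6, A[2][1] + B[1][2] = 2 + 4 = 6, A[2][2] + B[2][2] = 7 + 8 = 15) = -6 (attained at k = 0)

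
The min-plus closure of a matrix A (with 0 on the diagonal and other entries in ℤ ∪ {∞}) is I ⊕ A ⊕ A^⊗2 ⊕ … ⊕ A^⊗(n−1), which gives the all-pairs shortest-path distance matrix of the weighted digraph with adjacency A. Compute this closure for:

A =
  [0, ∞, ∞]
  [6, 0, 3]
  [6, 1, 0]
Closure =
  [0, ∞, ∞]
  [6, 0, 3]
  [6, 1, 0]

This is the Floyd-Warshall all-pairs shortest-path computation. For each intermediate vertex k = 0, 1, …, 2, update dist[i][j] ← min(dist[i][j], dist[i][k] + dist[k][j]). The final matrix gives, for each (i, j), the minimum total weight of any directed path from i to j (possibly empty when i = j).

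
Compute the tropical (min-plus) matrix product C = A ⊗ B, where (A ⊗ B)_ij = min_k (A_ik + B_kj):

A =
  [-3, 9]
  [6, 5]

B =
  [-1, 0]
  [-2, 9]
A ⊗ B =
  [-4, -3]
  [3, 6]

Apply the min-plus product entry-by-entry:
  C[0][0] = min over k of (A[0][0] + B[0][0] = -3 + -1 = -4, A[0][1] + B[1][0] = 9 + -2 = 7) = -4 (attained at k = 0)
  C[0][1] = min over k of (A[0][0] + B[0][1] = -3 + 0 = -3, A[0][1] + B[1][1] = 9 + 9 = 18) = -3 (attained at k = 0)
  C[1][0] = min over k of (A[1][0] + B[0][0] = 6 + -1 = 5, A[1][1] + B[1][0] = 5 + -2 = 3) = 3 (attained at k = 1)
  C[1][1] = min over k of (A[1][0] + B[0][1] = 6 + 0 = 6, A[1][1] + B[1][1] = 5 + 9 = 14) = 6 (attained at k = 0)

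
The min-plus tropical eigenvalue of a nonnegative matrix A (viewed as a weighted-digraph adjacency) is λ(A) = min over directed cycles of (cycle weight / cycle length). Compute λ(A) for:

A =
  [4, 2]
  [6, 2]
λ(A) = 2

Enumerate directed cycles and compute their means (weight / length). Sample:
  cycle 0 → 0: weight = 4, length = 1, mean = 4/1 ≈ 4.000
  cycle 1 → 1: weight = 2, length = 1, mean = 2/1 ≈ 2.000
  cycle 0 → 1 → 0: weight = 8, length = 2, mean = 8/2 ≈ 4.000
  cycle 1 → 0 → 1: weight = 8, length = 2, mean = 8/2 ≈ 4.000
Minimum mean = 2.000, attained e.g. along the cycle 1 → 1 with weight 2 and length 1. So λ(A) = 2/1 = 2.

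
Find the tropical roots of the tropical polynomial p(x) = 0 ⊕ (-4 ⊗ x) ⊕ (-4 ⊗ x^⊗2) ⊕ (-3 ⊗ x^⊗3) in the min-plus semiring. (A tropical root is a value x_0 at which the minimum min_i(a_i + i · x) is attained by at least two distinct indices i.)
Roots: {-1, 0, 4}

Each tropical root is a break point of the lower envelope of the lines y = a_i + i · x (there are 4 lines, with slopes 0, 1, ..., 3). Only the lines that attain the minimum somewhere contribute to roots; other lines are dominated. Here the surviving (envelope) indices are i = 3, i = 2, i = 1, i = 0.
Intersections between consecutive envelope lines give the roots: for adjacent envelope indices i < j the intersection is x = (a_i − a_j) / (j − i). Reading off the sorted break points: {-1, 0, 4}.
Verification: at each break x_0, at least two indices attain the minimum of min_i(a_i + i · x_0).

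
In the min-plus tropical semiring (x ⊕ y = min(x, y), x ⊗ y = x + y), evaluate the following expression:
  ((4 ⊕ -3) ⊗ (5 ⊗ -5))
((4 ⊕ -3) ⊗ (5 ⊗ -5)) = -3

Expand innermost to outermost. Recall ⊕ takes the minimum of its arguments and ⊗ takes their sum. Working out the expression ((4 ⊕ -3) ⊗ (5 ⊗ -5)) gives -3.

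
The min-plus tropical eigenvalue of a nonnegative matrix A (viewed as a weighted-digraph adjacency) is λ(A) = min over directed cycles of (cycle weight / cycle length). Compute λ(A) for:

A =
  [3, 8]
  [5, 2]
λ(A) = 2

Enumerate directed cycles and compute their means (weight / length). Sample:
  cycle 0 → 0: weight = 3, length = 1, mean = 3/1 ≈ 3.000
  cycle 1 → 1: weight = 2, length = 1, mean = 2/1 ≈ 2.000
  cycle 0 → 1 → 0: weight = 13, length = 2, mean = 13/2 ≈ 6.500
  cycle 1 → 0 → 1: weight = 13, length = 2, mean = 13/2 ≈ 6.500
Minimum mean = 2.000, attained e.g. along the cycle 1 → 1 with weight 2 and length 1. So λ(A) = 2/1 = 2.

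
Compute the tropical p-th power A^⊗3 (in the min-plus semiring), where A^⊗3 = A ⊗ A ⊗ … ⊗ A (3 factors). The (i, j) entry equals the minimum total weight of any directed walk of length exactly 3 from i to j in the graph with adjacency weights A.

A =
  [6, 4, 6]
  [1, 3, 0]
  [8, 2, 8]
A^⊗3 =
  [8, 6, 7]
  [3, 5, 2]
  [6, 4, 5]

Each entry (A^⊗3)_ij equals the minimum over all length-3 walks i = v_0 → v_1 → … → v_3 = j of Σ_t A[v_t][v_{t+1}]. For example, for (i, j) = (0, 2) we minimise over 9 possible intermediate vertex sequences; the minimum is 7, attained along the walk 0 → 1 → 1 → 2.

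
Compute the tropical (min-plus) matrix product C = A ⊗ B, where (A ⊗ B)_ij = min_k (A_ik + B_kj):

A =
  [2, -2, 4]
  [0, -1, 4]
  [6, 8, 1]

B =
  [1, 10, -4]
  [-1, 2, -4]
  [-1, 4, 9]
A ⊗ B =
  [-3, 0, -6]
  [-2, 1, -5]
  [0, 5, 2]

Apply the min-plus product entry-by-entry:
  C[0][0] = min over k of (A[0][0] + B[0][0] = 2 + 1 = 3, A[0][1] + B[1][0] = -2 + -1 = -3, A[0][2] + B[2][0] = 4 + -1 = 3) = -3 (attained at k = 1)
  C[0][1] = min over k of (A[0][0] + B[0][1] = 2 + 10 = 12, A[0][1] + B[1][1] = -2 + 2 = 0, A[0][2] + B[2][1] = 4 + 4 = 8) = 0 (attained at k = 1)
  C[0][2] = min over k of (A[0][0] + B[0][2] = 2 + -4 = -2, A[0][1] + B[1][2] = -2 + -4 = -6, A[0][2] + B[2][2] = 4 + 9 = 13) = -6 (attained at k = 1)
  C[1][0] = min over k of (A[1][0] + B[0][0] = 0 + 1 = 1, A[1][1] + B[1][0] = -1 + -1 = -2, A[1][2] + B[2][0] = 4 + -1 = 3) = -2 (attained at k = 1)
  C[1][1] = min over k of (A[1][0] + B[0][1] = 0 + 10 = 10, A[1][1] + B[1][1] = -1 + 2 = 1, A[1][2] + B[2][1] = 4 + 4 = 8) = 1 (attained at k = 1)
  C[1][2] = min over k of (A[1][0] + B[0][2] = 0 + -4 = -4, A[1][1] + B[1][2] = -1 + -4 = -5, A[1][2] + B[2][2] = 4 + 9 = 13) = -5 (attained at k = 1)
  C[2][0] = min over k of (A[2][0] + B[0][0] = 6 + 1 = 7, A[2][1] + B[1][0] = 8 + -1 = 7, A[2][2] + B[2][0] = 1 + -1 = 0) = 0 (attained at k = 2)
  C[2][1] = min over k of (A[2][0] + B[0][1] = 6 + 10 = 16, A[2][1] + B[1][1] = 8 + 2 = 10, A[2][2] + B[2][1] = 1 + 4 = 5) = 5 (attained at k = 2)
  C[2][2] = min over k of (A[2][0] + B[0][2] = 6 + -4 = 2, A[2][1] + B[1][2] = 8 + -4 = 4, A[2][2] + B[2][2] = 1 + 9 = 10) = 2 (attained at k = 0)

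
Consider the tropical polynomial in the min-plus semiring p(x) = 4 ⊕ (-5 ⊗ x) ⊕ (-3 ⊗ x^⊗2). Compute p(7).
p(7) = 2

A tropical monomial a ⊗ x^⊗i evaluates to a + i · x. Evaluating each term at x = 7:
  Term 0 contributes 4 + 0 · 7 = 4
  Term 1 contributes -5 + 1 · 7 = 2
  Term 2 contributes -3 + 2 · 7 = 11
p(7) = ⊕ of these = min[4, 2, 11] = 2.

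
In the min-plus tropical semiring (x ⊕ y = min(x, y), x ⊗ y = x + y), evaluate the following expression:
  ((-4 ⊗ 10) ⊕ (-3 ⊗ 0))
((-4 ⊗ 10) ⊕ (-3 ⊗ 0)) = -3

Expand innermost to outermost. Recall ⊕ takes the minimum of its arguments and ⊗ takes their sum. Working out the expression ((-4 ⊗ 10) ⊕ (-3 ⊗ 0)) gives -3.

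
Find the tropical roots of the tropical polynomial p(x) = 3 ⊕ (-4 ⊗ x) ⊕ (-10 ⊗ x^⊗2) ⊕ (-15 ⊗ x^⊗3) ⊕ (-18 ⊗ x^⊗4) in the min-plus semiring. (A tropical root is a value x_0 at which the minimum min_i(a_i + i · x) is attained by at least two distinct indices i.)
Roots: {3, 5, 6, 7}

Each tropical root is a break point of the lower envelope of the lines y = a_i + i · x (there are 5 lines, with slopes 0, 1, ..., 4). Only the lines that attain the minimum somewhere contribute to roots; other lines are dominated. Here the surviving (envelope) indices are i = 4, i = 3, i = 2, i = 1, i = 0.
Intersections between consecutive envelope lines give the roots: for adjacent envelope indices i < j the intersection is x = (a_i − a_j) / (j − i). Reading off the sorted break points: {3, 5, 6, 7}.
Verification: at each break x_0, at least two indices attain the minimum of min_i(a_i + i · x_0).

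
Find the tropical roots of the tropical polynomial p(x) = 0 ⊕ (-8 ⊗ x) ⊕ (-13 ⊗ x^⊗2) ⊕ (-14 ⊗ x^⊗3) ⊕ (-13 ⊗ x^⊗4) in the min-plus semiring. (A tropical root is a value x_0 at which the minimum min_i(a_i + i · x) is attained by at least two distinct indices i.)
Roots: {-1, 1, 5, 8}

Each tropical root is a break point of the lower envelope of the lines y = a_i + i · x (there are 5 lines, with slopes 0, 1, ..., 4). Only the lines that attain the minimum somewhere contribute to roots; other lines are dominated. Here the surviving (envelope) indices are i = 4, i = 3, i = 2, i = 1, i = 0.
Intersections between consecutive envelope lines give the roots: for adjacent envelope indices i < j the intersection is x = (a_i − a_j) / (j − i). Reading off the sorted break points: {-1, 1, 5, 8}.
Verification: at each break x_0, at least two indices attain the minimum of min_i(a_i + i · x_0).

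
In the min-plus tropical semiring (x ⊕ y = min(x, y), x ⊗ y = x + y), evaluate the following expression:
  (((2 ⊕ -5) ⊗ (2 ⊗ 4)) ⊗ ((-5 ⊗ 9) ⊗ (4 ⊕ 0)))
(((2 ⊕ -5) ⊗ (2 ⊗ 4)) ⊗ ((-5 ⊗ 9) ⊗ (4 ⊕ 0))) = 5

Expand innermost to outermost. Recall ⊕ takes the minimum of its arguments and ⊗ takes their sum. Working out the expression (((2 ⊕ -5) ⊗ (2 ⊗ 4)) ⊗ ((-5 ⊗ 9) ⊗ (4 ⊕ 0))) gives 5.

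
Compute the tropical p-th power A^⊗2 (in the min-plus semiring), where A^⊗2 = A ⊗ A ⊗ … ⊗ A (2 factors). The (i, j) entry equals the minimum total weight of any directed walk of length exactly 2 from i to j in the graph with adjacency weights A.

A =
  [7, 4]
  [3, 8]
A^⊗2 =
  [7, 11]
  [10, 7]

Each entry (A^⊗2)_ij equals the minimum over all length-2 walks i = v_0 → v_1 → … → v_2 = j of Σ_t A[v_t][v_{t+1}]. For example, for (i, j) = (0, 1) we minimise over 2 possible intermediate vertex sequences; the minimum is 11, attained along the walk 0 → 0 → 1.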